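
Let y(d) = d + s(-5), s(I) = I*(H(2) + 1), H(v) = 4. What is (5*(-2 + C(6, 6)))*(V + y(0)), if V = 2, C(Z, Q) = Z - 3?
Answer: -115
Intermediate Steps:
C(Z, Q) = -3 + Z
s(I) = 5*I (s(I) = I*(4 + 1) = I*5 = 5*I)
y(d) = -25 + d (y(d) = d + 5*(-5) = d - 25 = -25 + d)
(5*(-2 + C(6, 6)))*(V + y(0)) = (5*(-2 + (-3 + 6)))*(2 + (-25 + 0)) = (5*(-2 + 3))*(2 - 25) = (5*1)*(-23) = 5*(-23) = -115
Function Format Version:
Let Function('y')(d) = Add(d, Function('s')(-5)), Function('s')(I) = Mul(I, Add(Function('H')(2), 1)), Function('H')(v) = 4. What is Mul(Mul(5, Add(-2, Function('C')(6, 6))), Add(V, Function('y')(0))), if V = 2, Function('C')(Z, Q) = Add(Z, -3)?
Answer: -115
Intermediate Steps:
Function('C')(Z, Q) = Add(-3, Z)
Function('s')(I) = Mul(5, I) (Function('s')(I) = Mul(I, Add(4, 1)) = Mul(I, 5) = Mul(5, I))
Function('y')(d) = Add(-25, d) (Function('y')(d) = Add(d, Mul(5, -5)) = Add(d, -25) = Add(-25, d))
Mul(Mul(5, Add(-2, Function('C')(6, 6))), Add(V, Function('y')(0))) = Mul(Mul(5, Add(-2, Add(-3, 6))), Add(2, Add(-25, 0))) = Mul(Mul(5, Add(-2, 3)), Add(2, -25)) = Mul(Mul(5, 1), -23) = Mul(5, -23) = -115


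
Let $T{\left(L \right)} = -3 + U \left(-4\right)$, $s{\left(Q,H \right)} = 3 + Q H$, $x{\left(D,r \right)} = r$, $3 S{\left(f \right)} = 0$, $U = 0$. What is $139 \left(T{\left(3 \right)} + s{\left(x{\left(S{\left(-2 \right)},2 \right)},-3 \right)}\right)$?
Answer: $-834$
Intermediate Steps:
$S{\left(f \right)} = 0$ ($S{\left(f \right)} = \frac{1}{3} \cdot 0 = 0$)
$s{\left(Q,H \right)} = 3 + H Q$
$T{\left(L \right)} = -3$ ($T{\left(L \right)} = -3 + 0 \left(-4\right) = -3 + 0 = -3$)
$139 \left(T{\left(3 \right)} + s{\left(x{\left(S{\left(-2 \right)},2 \right)},-3 \right)}\right) = 139 \left(-3 + \left(3 - 6\right)\right) = 139 \left(-3 - 3\right) = 139 \left(-6\right) = -834$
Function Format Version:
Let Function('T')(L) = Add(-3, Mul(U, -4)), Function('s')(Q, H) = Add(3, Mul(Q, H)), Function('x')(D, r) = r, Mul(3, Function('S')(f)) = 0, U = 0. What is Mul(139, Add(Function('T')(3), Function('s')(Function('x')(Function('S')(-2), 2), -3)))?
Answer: -834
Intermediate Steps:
Function('S')(f) = 0 (Function('S')(f) = Mul(Rational(1, 3), 0) = 0)
Function('s')(Q, H) = Add(3, Mul(H, Q))
Function('T')(L) = -3 (Function('T')(L) = Add(-3, Mul(0, -4)) = Add(-3, 0) = -3)
Mul(139, Add(Function('T')(3), Function('s')(Function('x')(Function('S')(-2), 2), -3))) = Mul(139, Add(-3, Add(3, Mul(-3, 2)))) = Mul(139, Add(-3, Add(3, -6))) = Mul(139, Add(-3, -3)) = Mul(139, -6) = -834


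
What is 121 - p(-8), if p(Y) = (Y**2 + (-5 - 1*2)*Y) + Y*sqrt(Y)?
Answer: 1 + 16*I*sqrt(2) ≈ 1.0 + 22.627*I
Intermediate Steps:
p(Y) = Y**2 + Y**(3/2) - 7*Y (p(Y) = (Y**2 + (-5 - 2)*Y) + Y**(3/2) = (Y**2 - 7*Y) + Y**(3/2) = Y**2 + Y**(3/2) - 7*Y)
121 - p(-8) = 121 - ((-8)**2 + (-8)**(3/2) - 7*(-8)) = 121 - (64 - 16*I*sqrt(2) + 56) = 121 - (120 - 16*I*sqrt(2)) = 121 + (-120 + 16*I*sqrt(2)) = 1 + 16*I*sqrt(2)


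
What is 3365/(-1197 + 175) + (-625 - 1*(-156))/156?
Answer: -502129/79716 ≈ -6.2990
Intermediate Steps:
3365/(-1197 + 175) + (-625 - 1*(-156))/156 = 3365/(-1022) + (-625 + 156)*(1/156) = 3365*(-1/1022) - 469*1/156 = -3365/1022 - 469/156 = -502129/79716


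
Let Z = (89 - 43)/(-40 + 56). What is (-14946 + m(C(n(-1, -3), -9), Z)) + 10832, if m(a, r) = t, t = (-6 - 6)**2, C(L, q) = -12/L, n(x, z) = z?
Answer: -3970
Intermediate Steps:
Z = 23/8 (Z = 46/16 = 46*(1/16) = 23/8 ≈ 2.8750)
t = 144 (t = (-12)**2 = 144)
m(a, r) = 144
(-14946 + m(C(n(-1, -3), -9), Z)) + 10832 = (-14946 + 144) + 10832 = -14802 + 10832 = -3970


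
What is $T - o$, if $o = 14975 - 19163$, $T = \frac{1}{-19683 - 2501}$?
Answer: $\frac{92906591}{22184} \approx 4188.0$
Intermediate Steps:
$T = - \frac{1}{22184}$ ($T = \frac{1}{-22184} = - \frac{1}{22184} \approx -4.5078 \cdot 10^{-5}$)
$o = -4188$ ($o = 14975 - 19163 = -4188$)
$T - o = - \frac{1}{22184} - -4188 = - \frac{1}{22184} + 4188 = \frac{92906591}{22184}$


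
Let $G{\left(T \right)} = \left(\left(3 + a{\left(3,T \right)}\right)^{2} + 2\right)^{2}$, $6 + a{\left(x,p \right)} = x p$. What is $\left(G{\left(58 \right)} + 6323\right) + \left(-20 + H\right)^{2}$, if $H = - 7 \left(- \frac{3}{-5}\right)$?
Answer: $\frac{21378998941}{25} \approx 8.5516 \cdot 10^{8}$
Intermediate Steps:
$a{\left(x,p \right)} = -6 + p x$ ($a{\left(x,p \right)} = -6 + x p = -6 + p x$)
$H = - \frac{21}{5}$ ($H = - 7 \left(\left(-3\right) \left(- \frac{1}{5}\right)\right) = \left(-7\right) \frac{3}{5} = - \frac{21}{5} \approx -4.2$)
$G{\left(T \right)} = \left(2 + \left(-3 + 3 T\right)^{2}\right)^{2}$ ($G{\left(T \right)} = \left(\left(3 + \left(-6 + T 3\right)\right)^{2} + 2\right)^{2} = \left(\left(3 + \left(-6 + 3 T\right)\right)^{2} + 2\right)^{2} = \left(\left(-3 + 3 T\right)^{2} + 2\right)^{2} = \left(2 + \left(-3 + 3 T\right)^{2}\right)^{2}$)
$\left(G{\left(58 \right)} + 6323\right) + \left(-20 + H\right)^{2} = \left(\left(2 + 9 \left(-1 + 58\right)^{2}\right)^{2} + 6323\right) + \left(-20 - \frac{21}{5}\right)^{2} = \left(\left(2 + 9 \cdot 57^{2}\right)^{2} + 6323\right) + \left(- \frac{121}{5}\right)^{2} = \left(\left(2 + 9 \cdot 3249\right)^{2} + 6323\right) + \frac{14641}{25} = \left(\left(2 + 29241\right)^{2} + 6323\right) + \frac{14641}{25} = \left(29243^{2} + 6323\right) + \frac{14641}{25} = \left(855153049 + 6323\right) + \frac{14641}{25} = 855159372 + \frac{14641}{25} = \frac{21378998941}{25}$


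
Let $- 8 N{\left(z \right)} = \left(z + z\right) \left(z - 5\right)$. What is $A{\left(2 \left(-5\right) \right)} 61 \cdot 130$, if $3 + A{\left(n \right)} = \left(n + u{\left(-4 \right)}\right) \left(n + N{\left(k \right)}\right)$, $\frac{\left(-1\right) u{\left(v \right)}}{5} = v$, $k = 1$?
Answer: $-737490$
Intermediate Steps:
$u{\left(v \right)} = - 5 v$
$N{\left(z \right)} = - \frac{z \left(-5 + z\right)}{4}$ ($N{\left(z \right)} = - \frac{\left(z + z\right) \left(z - 5\right)}{8} = - \frac{2 z \left(-5 + z\right)}{8} = - \frac{z \left(-5 + z\right)}{4}$)
$A{\left(n \right)} = -3 + \left(1 + n\right) \left(20 + n\right)$ ($A{\left(n \right)} = -3 + \left(n - -20\right) \left(n + \frac{1}{4} \cdot 1 \left(5 - 1\right)\right) = -3 + \left(n + 20\right) \left(n + \frac{1}{4} \cdot 1 \left(5 - 1\right)\right) = -3 + \left(20 + n\right) \left(n + \frac{1}{4} \cdot 1 \cdot 4\right) = -3 + \left(20 + n\right) \left(n + 1\right) = -3 + \left(20 + n\right) \left(1 + n\right) = -3 + \left(1 + n\right) \left(20 + n\right)$)
$A{\left(2 \left(-5\right) \right)} 61 \cdot 130 = \left(17 + \left(2 \left(-5\right)\right)^{2} + 21 \cdot 2 \left(-5\right)\right) 61 \cdot 130 = \left(17 + \left(-10\right)^{2} + 21 \left(-10\right)\right) 61 \cdot 130 = \left(17 + 100 - 210\right) 61 \cdot 130 = \left(-93\right) 61 \cdot 130 = \left(-5673\right) 130 = -737490$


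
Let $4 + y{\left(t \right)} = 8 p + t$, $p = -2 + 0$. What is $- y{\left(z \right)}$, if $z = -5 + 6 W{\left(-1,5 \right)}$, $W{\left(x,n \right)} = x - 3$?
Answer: $49$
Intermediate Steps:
$W{\left(x,n \right)} = -3 + x$
$z = -29$ ($z = -5 + 6 \left(-3 - 1\right) = -5 + 6 \left(-4\right) = -5 - 24 = -29$)
$p = -2$
$y{\left(t \right)} = -20 + t$ ($y{\left(t \right)} = -4 + \left(8 \left(-2\right) + t\right) = -4 + \left(-16 + t\right) = -20 + t$)
$- y{\left(z \right)} = - (-20 - 29) = \left(-1\right) \left(-49\right) = 49$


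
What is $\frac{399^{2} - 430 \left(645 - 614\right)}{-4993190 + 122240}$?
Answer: $- \frac{145871}{4870950} \approx -0.029947$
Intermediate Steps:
$\frac{399^{2} - 430 \left(645 - 614\right)}{-4993190 + 122240} = \frac{159201 - 13330}{-4870950} = \left(159201 - 13330\right) \left(- \frac{1}{4870950}\right) = 145871 \left(- \frac{1}{4870950}\right) = - \frac{145871}{4870950}$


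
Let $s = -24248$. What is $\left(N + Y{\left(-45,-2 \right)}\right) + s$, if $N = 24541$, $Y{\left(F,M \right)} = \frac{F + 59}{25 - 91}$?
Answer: $\frac{9662}{33} \approx 292.79$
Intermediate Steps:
$Y{\left(F,M \right)} = - \frac{59}{66} - \frac{F}{66}$ ($Y{\left(F,M \right)} = \frac{59 + F}{-66} = \left(59 + F\right) \left(- \frac{1}{66}\right) = - \frac{59}{66} - \frac{F}{66}$)
$\left(N + Y{\left(-45,-2 \right)}\right) + s = \left(24541 - \frac{7}{33}\right) - 24248 = \frac{809846}{33} - 24248 = \frac{9662}{33}$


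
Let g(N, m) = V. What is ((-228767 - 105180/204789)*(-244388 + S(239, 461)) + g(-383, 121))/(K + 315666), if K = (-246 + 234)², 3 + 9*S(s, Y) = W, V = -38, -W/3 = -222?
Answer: 11445899380354501/64674414090 ≈ 1.7698e+5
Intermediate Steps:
W = 666 (W = -3*(-222) = 666)
g(N, m) = -38
S(s, Y) = 221/3 (S(s, Y) = -⅓ + (⅑)*666 = -⅓ + 74 = 221/3)
K = 144 (K = (-12)² = 144)
((-228767 - 105180/204789)*(-244388 + S(239, 461)) + g(-383, 121))/(K + 315666) = ((-228767 - 105180/204789)*(-244388 + 221/3) - 38)/(144 + 315666) = ((-228767 - 105180*1/204789)*(-732943/3) - 38)/315810 = ((-228767 - 35060/68263)*(-732943/3) - 38)*(1/315810) = (-15616356781/68263*(-732943/3) - 38)*(1/315810) = (11445899388136483/204789 - 38)*(1/315810) = (11445899380354501/204789)*(1/315810) = 11445899380354501/64674414090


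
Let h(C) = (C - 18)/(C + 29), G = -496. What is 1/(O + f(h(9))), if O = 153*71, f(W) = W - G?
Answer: 38/431633 ≈ 8.8038e-5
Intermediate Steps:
h(C) = (-18 + C)/(29 + C)
f(W) = 496 + W (f(W) = W - 1*(-496) = W + 496 = 496 + W)
O = 10863
1/(O + f(h(9))) = 1/(10863 + (496 + (-18 + 9)/(29 + 9))) = 1/(10863 + (496 - 9/38)) = 1/(10863 + 18839/38) = 1/(431633/38) = 38/431633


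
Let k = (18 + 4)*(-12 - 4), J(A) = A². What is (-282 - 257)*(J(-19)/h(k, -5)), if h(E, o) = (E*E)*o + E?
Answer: 17689/56352 ≈ 0.31390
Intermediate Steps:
k = -352 (k = 22*(-16) = -352)
h(E, o) = E + o*E² (h(E, o) = E²*o + E = o*E² + E = E + o*E²)
(-282 - 257)*(J(-19)/h(k, -5)) = (-282 - 257)*((-19)²/((-352*(1 - 352*(-5))))) = -194579/((-352*(1 + 1760))) = -194579/((-352*1761)) = -194579/(-619872) = -194579*(-1)/619872 = -539*(-361/619872) = 17689/56352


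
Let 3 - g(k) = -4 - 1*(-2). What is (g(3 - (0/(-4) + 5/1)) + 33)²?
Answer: 1444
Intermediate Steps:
g(k) = 5 (g(k) = 3 - (-4 - 1*(-2)) = 3 - (-4 + 2) = 3 - 1*(-2) = 3 + 2 = 5)
(g(3 - (0/(-4) + 5/1)) + 33)² = (5 + 33)² = 38² = 1444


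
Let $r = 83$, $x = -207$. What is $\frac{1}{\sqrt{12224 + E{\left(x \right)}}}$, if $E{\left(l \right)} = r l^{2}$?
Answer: $\frac{\sqrt{3568691}}{3568691} \approx 0.00052935$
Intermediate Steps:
$E{\left(l \right)} = 83 l^{2}$
$\frac{1}{\sqrt{12224 + E{\left(x \right)}}} = \frac{1}{\sqrt{12224 + 83 \left(-207\right)^{2}}} = \frac{1}{\sqrt{12224 + 83 \cdot 42849}} = \frac{1}{\sqrt{12224 + 3556467}} = \frac{1}{\sqrt{3568691}} = \frac{\sqrt{3568691}}{3568691}$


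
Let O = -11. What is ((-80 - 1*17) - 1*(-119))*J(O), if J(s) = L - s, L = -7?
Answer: 88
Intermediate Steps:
J(s) = -7 - s
((-80 - 1*17) - 1*(-119))*J(O) = ((-80 - 1*17) - 1*(-119))*(-7 - 1*(-11)) = ((-80 - 17) + 119)*(-7 + 11) = (-97 + 119)*4 = 22*4 = 88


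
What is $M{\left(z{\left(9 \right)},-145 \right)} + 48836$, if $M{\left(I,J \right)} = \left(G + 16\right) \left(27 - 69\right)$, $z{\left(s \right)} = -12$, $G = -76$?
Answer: $51356$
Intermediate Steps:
$M{\left(I,J \right)} = 2520$ ($M{\left(I,J \right)} = \left(-76 + 16\right) \left(27 - 69\right) = \left(-60\right) \left(-42\right) = 2520$)
$M{\left(z{\left(9 \right)},-145 \right)} + 48836 = 2520 + 48836 = 51356$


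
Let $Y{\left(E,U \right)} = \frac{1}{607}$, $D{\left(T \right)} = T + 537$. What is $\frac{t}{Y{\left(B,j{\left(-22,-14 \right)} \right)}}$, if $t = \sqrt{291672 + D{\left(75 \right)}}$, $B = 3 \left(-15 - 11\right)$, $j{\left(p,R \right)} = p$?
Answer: $3642 \sqrt{8119} \approx 3.2816 \cdot 10^{5}$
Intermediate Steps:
$D{\left(T \right)} = 537 + T$
$B = -78$ ($B = 3 \left(-26\right) = -78$)
$Y{\left(E,U \right)} = \frac{1}{607}$
$t = 6 \sqrt{8119}$ ($t = \sqrt{291672 + \left(537 + 75\right)} = \sqrt{291672 + 612} = \sqrt{292284} = 6 \sqrt{8119} \approx 540.63$)
$\frac{t}{Y{\left(B,j{\left(-22,-14 \right)} \right)}} = 6 \sqrt{8119} \frac{1}{\frac{1}{607}} = 6 \sqrt{8119} \cdot 607 = 3642 \sqrt{8119}$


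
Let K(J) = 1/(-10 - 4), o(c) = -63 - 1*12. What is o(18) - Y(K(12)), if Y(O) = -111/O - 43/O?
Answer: -2231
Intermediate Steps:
o(c) = -75 (o(c) = -63 - 12 = -75)
K(J) = -1/14 (K(J) = 1/(-14) = -1/14)
Y(O) = -154/O
o(18) - Y(K(12)) = -75 - (-154)/(-1/14) = -75 - (-154)*(-14) = -75 - 1*2156 = -75 - 2156 = -2231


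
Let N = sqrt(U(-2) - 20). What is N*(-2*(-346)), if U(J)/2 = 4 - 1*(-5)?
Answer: 692*I*sqrt(2) ≈ 978.64*I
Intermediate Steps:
U(J) = 18 (U(J) = 2*(4 - 1*(-5)) = 2*(4 + 5) = 2*9 = 18)
N = I*sqrt(2) (N = sqrt(18 - 20) = sqrt(-2) = I*sqrt(2) ≈ 1.4142*I)
N*(-2*(-346)) = (I*sqrt(2))*(-2*(-346)) = (I*sqrt(2))*692 = 692*I*sqrt(2)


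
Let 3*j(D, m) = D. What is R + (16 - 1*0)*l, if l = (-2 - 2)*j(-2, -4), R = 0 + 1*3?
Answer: 137/3 ≈ 45.667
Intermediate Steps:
j(D, m) = D/3
R = 3 (R = 0 + 3 = 3)
l = 8/3 (l = (-2 - 2)*((1/3)*(-2)) = -4*(-2/3) = 8/3 ≈ 2.6667)
R + (16 - 1*0)*l = 3 + (16 - 1*0)*(8/3) = 3 + (16 + 0)*(8/3) = 3 + 16*(8/3) = 3 + 128/3 = 137/3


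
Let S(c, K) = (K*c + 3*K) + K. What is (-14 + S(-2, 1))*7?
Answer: -84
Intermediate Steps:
S(c, K) = 4*K + K*c (S(c, K) = (3*K + K*c) + K = 4*K + K*c)
(-14 + S(-2, 1))*7 = (-14 + 1*(4 - 2))*7 = (-14 + 1*2)*7 = (-14 + 2)*7 = -12*7 = -84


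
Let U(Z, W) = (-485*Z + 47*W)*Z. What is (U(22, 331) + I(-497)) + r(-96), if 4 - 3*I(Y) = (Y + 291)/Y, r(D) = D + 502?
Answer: 53636834/497 ≈ 1.0792e+5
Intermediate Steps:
U(Z, W) = Z*(-485*Z + 47*W)
r(D) = 502 + D
I(Y) = 4/3 - (291 + Y)/(3*Y) (I(Y) = 4/3 - (Y + 291)/(3*Y) = 4/3 - (291 + Y)/(3*Y))
(U(22, 331) + I(-497)) + r(-96) = (22*(-485*22 + 47*331) + (-97 - 497)/(-497)) + (502 - 96) = (22*(-10670 + 15557) - 1/497*(-594)) + 406 = (22*4887 + 594/497) + 406 = (107514 + 594/497) + 406 = 53435052/497 + 406 = 53636834/497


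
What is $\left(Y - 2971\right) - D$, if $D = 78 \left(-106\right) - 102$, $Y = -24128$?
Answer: $-18729$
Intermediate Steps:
$D = -8370$ ($D = -8268 - 102 = -8370$)
$\left(Y - 2971\right) - D = \left(-24128 - 2971\right) - -8370 = -27099 + 8370 = -18729$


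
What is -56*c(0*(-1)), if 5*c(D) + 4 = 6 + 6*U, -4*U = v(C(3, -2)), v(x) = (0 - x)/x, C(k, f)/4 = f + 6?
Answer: -196/5 ≈ -39.200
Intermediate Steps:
C(k, f) = 24 + 4*f (C(k, f) = 4*(f + 6) = 4*(6 + f) = 24 + 4*f)
v(x) = -1 (v(x) = (-x)/x = -1)
U = ¼ (U = -¼*(-1) = ¼ ≈ 0.25000)
c(D) = 7/10 (c(D) = -⅘ + (6 + 6*(¼))/5 = -⅘ + (6 + 3/2)/5 = -⅘ + (⅕)*(15/2) = -⅘ + 3/2 = 7/10)
-56*c(0*(-1)) = -56*7/10 = -196/5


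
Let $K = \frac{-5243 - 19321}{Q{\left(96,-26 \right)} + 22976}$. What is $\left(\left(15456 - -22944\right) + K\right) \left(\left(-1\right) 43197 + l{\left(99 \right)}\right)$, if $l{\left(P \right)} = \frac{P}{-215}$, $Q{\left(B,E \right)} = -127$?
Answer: $- \frac{8148598862506344}{4912535} \approx -1.6587 \cdot 10^{9}$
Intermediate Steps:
$l{\left(P \right)} = - \frac{P}{215}$ ($l{\left(P \right)} = P \left(- \frac{1}{215}\right) = - \frac{P}{215}$)
$K = - \frac{24564}{22849}$ ($K = \frac{-5243 - 19321}{-127 + 22976} = - \frac{24564}{22849} \approx -1.0751$)
$\left(\left(15456 - -22944\right) + K\right) \left(\left(-1\right) 43197 + l{\left(99 \right)}\right) = \left(\left(15456 - -22944\right) - \frac{24564}{22849}\right) \left(\left(-1\right) 43197 - \frac{99}{215}\right) = \left(\left(15456 + 22944\right) - \frac{24564}{22849}\right) \left(-43197 - \frac{99}{215}\right) = \left(38400 - \frac{24564}{22849}\right) \left(- \frac{9287454}{215}\right) = \frac{877377036}{22849} \left(- \frac{9287454}{215}\right) = - \frac{8148598862506344}{4912535}$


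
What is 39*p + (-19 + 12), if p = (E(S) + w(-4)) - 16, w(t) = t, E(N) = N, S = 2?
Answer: -709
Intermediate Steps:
p = -18 (p = (2 - 4) - 16 = -2 - 16 = -18)
39*p + (-19 + 12) = 39*(-18) + (-19 + 12) = -702 - 7 = -709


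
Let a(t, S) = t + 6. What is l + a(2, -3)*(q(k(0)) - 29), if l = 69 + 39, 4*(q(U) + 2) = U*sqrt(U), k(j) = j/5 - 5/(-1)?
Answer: -140 + 10*sqrt(5) ≈ -117.64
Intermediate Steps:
k(j) = 5 + j/5 (k(j) = j*(1/5) - 5*(-1) = j/5 + 5 = 5 + j/5)
q(U) = -2 + U**(3/2)/4 (q(U) = -2 + (U*sqrt(U))/4 = -2 + U**(3/2)/4)
a(t, S) = 6 + t
l = 108
l + a(2, -3)*(q(k(0)) - 29) = 108 + (6 + 2)*((-2 + (5 + (1/5)*0)**(3/2)/4) - 29) = 108 + 8*((-2 + (5 + 0)**(3/2)/4) - 29) = 108 + 8*((-2 + 5**(3/2)/4) - 29) = 108 + 8*((-2 + (5*sqrt(5))/4) - 29) = 108 + 8*((-2 + 5*sqrt(5)/4) - 29) = 108 + 8*(-31 + 5*sqrt(5)/4) = 108 + (-248 + 10*sqrt(5)) = -140 + 10*sqrt(5)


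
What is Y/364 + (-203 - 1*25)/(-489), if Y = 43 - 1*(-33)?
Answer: 10013/14833 ≈ 0.67505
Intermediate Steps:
Y = 76 (Y = 43 + 33 = 76)
Y/364 + (-203 - 1*25)/(-489) = 76/364 + (-203 - 1*25)/(-489) = 76*(1/364) + (-203 - 25)*(-1/489) = 19/91 - 228*(-1/489) = 19/91 + 76/163 = 10013/14833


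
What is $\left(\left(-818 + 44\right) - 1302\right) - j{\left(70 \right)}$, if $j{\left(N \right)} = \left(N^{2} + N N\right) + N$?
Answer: $-11946$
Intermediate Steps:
$j{\left(N \right)} = N + 2 N^{2}$ ($j{\left(N \right)} = \left(N^{2} + N^{2}\right) + N = 2 N^{2} + N = N + 2 N^{2}$)
$\left(\left(-818 + 44\right) - 1302\right) - j{\left(70 \right)} = \left(\left(-818 + 44\right) - 1302\right) - 70 \left(1 + 2 \cdot 70\right) = \left(-774 - 1302\right) - 70 \left(1 + 140\right) = -2076 - 70 \cdot 141 = -2076 - 9870 = -11946$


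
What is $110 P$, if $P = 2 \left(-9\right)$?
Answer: $-1980$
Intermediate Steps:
$P = -18$
$110 P = 110 \left(-18\right) = -1980$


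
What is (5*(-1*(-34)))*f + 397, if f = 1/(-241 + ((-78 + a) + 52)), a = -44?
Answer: 123297/311 ≈ 396.45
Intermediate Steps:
f = -1/311 (f = 1/(-241 + ((-78 - 44) + 52)) = 1/(-241 + (-122 + 52)) = 1/(-241 - 70) = 1/(-311) = -1/311 ≈ -0.0032154)
(5*(-1*(-34)))*f + 397 = (5*(-1*(-34)))*(-1/311) + 397 = (5*34)*(-1/311) + 397 = 170*(-1/311) + 397 = -170/311 + 397 = 123297/311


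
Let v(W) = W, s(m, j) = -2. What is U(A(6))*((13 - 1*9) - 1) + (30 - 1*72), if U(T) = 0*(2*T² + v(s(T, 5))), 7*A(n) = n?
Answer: -42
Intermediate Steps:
A(n) = n/7
U(T) = 0 (U(T) = 0*(2*T² - 2) = 0*(-2 + 2*T²) = 0)
U(A(6))*((13 - 1*9) - 1) + (30 - 1*72) = 0*((13 - 1*9) - 1) + (30 - 1*72) = 0*((13 - 9) - 1) + (30 - 72) = 0*(4 - 1) - 42 = 0*3 - 42 = 0 - 42 = -42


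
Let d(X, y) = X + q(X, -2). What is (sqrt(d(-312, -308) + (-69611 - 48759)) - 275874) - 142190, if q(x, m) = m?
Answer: -418064 + 2*I*sqrt(29671) ≈ -4.1806e+5 + 344.51*I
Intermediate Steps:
d(X, y) = -2 + X (d(X, y) = X - 2 = -2 + X)
(sqrt(d(-312, -308) + (-69611 - 48759)) - 275874) - 142190 = (sqrt((-2 - 312) + (-69611 - 48759)) - 275874) - 142190 = (sqrt(-314 - 118370) - 275874) - 142190 = (sqrt(-118684) - 275874) - 142190 = (2*I*sqrt(29671) - 275874) - 142190 = (-275874 + 2*I*sqrt(29671)) - 142190 = -418064 + 2*I*sqrt(29671)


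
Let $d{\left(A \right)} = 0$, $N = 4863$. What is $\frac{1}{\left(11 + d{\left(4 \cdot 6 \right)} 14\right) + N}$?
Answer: $\frac{1}{4874} \approx 0.00020517$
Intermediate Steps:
$\frac{1}{\left(11 + d{\left(4 \cdot 6 \right)} 14\right) + N} = \frac{1}{\left(11 + 0 \cdot 14\right) + 4863} = \frac{1}{\left(11 + 0\right) + 4863} = \frac{1}{11 + 4863} = \frac{1}{4874}$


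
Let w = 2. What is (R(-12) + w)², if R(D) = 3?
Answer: 25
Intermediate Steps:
(R(-12) + w)² = (3 + 2)² = 5² = 25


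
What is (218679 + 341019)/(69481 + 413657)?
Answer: 93283/80523 ≈ 1.1585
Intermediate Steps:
(218679 + 341019)/(69481 + 413657) = 559698/483138 = 559698*(1/483138) = 93283/80523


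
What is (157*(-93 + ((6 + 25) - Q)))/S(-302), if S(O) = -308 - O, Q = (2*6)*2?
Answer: 6751/3 ≈ 2250.3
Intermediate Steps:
Q = 24 (Q = 12*2 = 24)
(157*(-93 + ((6 + 25) - Q)))/S(-302) = (157*(-93 + ((6 + 25) - 1*24)))/(-308 - 1*(-302)) = (157*(-93 + (31 - 24)))/(-308 + 302) = (157*(-93 + 7))/(-6) = (157*(-86))*(-⅙) = -13502*(-⅙) = 6751/3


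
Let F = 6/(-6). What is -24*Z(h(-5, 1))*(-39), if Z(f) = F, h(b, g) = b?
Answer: -936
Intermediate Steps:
F = -1 (F = 6*(-⅙) = -1)
Z(f) = -1
-24*Z(h(-5, 1))*(-39) = -24*(-1)*(-39) = 24*(-39) = -936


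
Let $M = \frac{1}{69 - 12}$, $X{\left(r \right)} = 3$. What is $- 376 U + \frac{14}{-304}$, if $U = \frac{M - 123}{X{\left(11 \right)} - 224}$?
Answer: $- \frac{21090721}{100776} \approx -209.28$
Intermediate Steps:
$M = \frac{1}{57} \approx 0.017544$
$U = \frac{7010}{12597}$ ($U = \frac{\frac{1}{57} - 123}{3 - 224} = - \frac{7010}{57 \left(-221\right)} = \left(- \frac{7010}{57}\right) \left(- \frac{1}{221}\right) = \frac{7010}{12597} \approx 0.55648$)
$- 376 U + \frac{14}{-304} = \left(-376\right) \frac{7010}{12597} + \frac{14}{-304} = - \frac{2635760}{12597} + 14 \left(- \frac{1}{304}\right) = - \frac{2635760}{12597} - \frac{7}{152} = - \frac{21090721}{100776}$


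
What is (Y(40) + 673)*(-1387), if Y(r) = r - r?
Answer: -933451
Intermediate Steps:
Y(r) = 0
(Y(40) + 673)*(-1387) = (0 + 673)*(-1387) = 673*(-1387) = -933451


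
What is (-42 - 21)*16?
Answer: -1008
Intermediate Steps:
(-42 - 21)*16 = -63*16 = -1008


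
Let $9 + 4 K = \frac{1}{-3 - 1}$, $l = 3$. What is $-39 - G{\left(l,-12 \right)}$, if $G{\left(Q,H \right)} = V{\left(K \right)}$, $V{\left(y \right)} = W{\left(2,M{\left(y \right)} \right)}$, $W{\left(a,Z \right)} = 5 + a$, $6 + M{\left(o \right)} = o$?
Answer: $-46$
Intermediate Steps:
$M{\left(o \right)} = -6 + o$
$K = - \frac{37}{16}$ ($K = - \frac{9}{4} + \frac{1}{4 \left(-3 - 1\right)} = - \frac{9}{4} + \frac{1}{4 \left(-4\right)} = - \frac{9}{4} + \frac{1}{4} \left(- \frac{1}{4}\right) = - \frac{9}{4} - \frac{1}{16} = - \frac{37}{16} \approx -2.3125$)
$V{\left(y \right)} = 7$ ($V{\left(y \right)} = 5 + 2 = 7$)
$G{\left(Q,H \right)} = 7$
$-39 - G{\left(l,-12 \right)} = -39 - 7 = -46$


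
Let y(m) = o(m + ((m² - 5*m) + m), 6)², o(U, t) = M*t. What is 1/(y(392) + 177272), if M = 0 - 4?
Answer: 1/177848 ≈ 5.6228e-6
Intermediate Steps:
M = -4
o(U, t) = -4*t
y(m) = 576 (y(m) = (-4*6)² = (-24)² = 576)
1/(y(392) + 177272) = 1/(576 + 177272) = 1/177848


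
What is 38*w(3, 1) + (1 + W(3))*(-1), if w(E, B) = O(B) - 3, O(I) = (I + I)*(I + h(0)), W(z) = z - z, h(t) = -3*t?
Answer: -39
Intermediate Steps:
W(z) = 0
O(I) = 2*I² (O(I) = (I + I)*(I - 3*0) = (2*I)*(I + 0) = (2*I)*I = 2*I²)
w(E, B) = -3 + 2*B² (w(E, B) = 2*B² - 3 = -3 + 2*B²)
38*w(3, 1) + (1 + W(3))*(-1) = 38*(-3 + 2*1²) + (1 + 0)*(-1) = 38*(-3 + 2*1) + 1*(-1) = 38*(-3 + 2) - 1 = 38*(-1) - 1 = -38 - 1 = -39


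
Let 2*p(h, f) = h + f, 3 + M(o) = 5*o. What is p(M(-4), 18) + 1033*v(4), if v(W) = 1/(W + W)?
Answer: 1013/8 ≈ 126.63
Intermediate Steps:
M(o) = -3 + 5*o
p(h, f) = f/2 + h/2 (p(h, f) = (h + f)/2 = (f + h)/2 = f/2 + h/2)
v(W) = 1/(2*W)
p(M(-4), 18) + 1033*v(4) = ((½)*18 + (-3 + 5*(-4))/2) + 1033*((½)/4) = (9 + (-3 - 20)/2) + 1033*((½)*(¼)) = (9 + (½)*(-23)) + 1033*(⅛) = (9 - 23/2) + 1033/8 = -5/2 + 1033/8 = 1013/8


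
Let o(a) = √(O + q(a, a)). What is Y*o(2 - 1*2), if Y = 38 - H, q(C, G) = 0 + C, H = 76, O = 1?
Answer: -38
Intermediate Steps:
q(C, G) = C
Y = -38 (Y = 38 - 1*76 = 38 - 76 = -38)
o(a) = √(1 + a)
Y*o(2 - 1*2) = -38*√(1 + (2 - 1*2)) = -38*√(1 + (2 - 2)) = -38*√(1 + 0) = -38*√1 = -38*1 = -38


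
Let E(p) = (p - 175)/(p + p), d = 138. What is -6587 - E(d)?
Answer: -1817975/276 ≈ -6586.9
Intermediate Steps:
E(p) = (-175 + p)/(2*p) (E(p) = (-175 + p)/((2*p)) = (-175 + p)*(1/(2*p)) = (-175 + p)/(2*p))
-6587 - E(d) = -6587 - (-175 + 138)/(2*138) = -6587 - (-37)/(2*138) = -6587 - 1*(-37/276) = -6587 + 37/276 = -1817975/276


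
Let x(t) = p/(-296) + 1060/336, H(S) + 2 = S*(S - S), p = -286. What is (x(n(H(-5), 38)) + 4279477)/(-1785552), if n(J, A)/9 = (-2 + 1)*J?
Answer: -3325156831/1387373904 ≈ -2.3967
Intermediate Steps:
H(S) = -2 (H(S) = -2 + S*(S - S) = -2 + S*0 = -2 + 0 = -2)
n(J, A) = -9*J (n(J, A) = 9*((-2 + 1)*J) = 9*(-J) = -9*J)
x(t) = 3202/777 (x(t) = -286/(-296) + 1060/336 = -286*(-1/296) + 1060*(1/336) = 143/148 + 265/84 = 3202/777)
(x(n(H(-5), 38)) + 4279477)/(-1785552) = (3202/777 + 4279477)/(-1785552) = (3325156831/777)*(-1/1785552) = -3325156831/1387373904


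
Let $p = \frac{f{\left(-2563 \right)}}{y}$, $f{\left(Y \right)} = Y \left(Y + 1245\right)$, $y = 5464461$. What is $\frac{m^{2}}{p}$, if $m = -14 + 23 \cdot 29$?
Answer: $\frac{2330095350549}{3378034} \approx 6.8978 \cdot 10^{5}$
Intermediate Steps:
$m = 653$ ($m = -14 + 667 = 653$)
$f{\left(Y \right)} = Y \left(1245 + Y\right)$
$p = \frac{3378034}{5464461}$ ($p = \frac{\left(-2563\right) \left(1245 - 2563\right)}{5464461} = \left(-2563\right) \left(-1318\right) \frac{1}{5464461} = 3378034 \cdot \frac{1}{5464461} = \frac{3378034}{5464461} \approx 0.61818$)
$\frac{m^{2}}{p} = \frac{653^{2}}{\frac{3378034}{5464461}} = 426409 \cdot \frac{5464461}{3378034} = \frac{2330095350549}{3378034}$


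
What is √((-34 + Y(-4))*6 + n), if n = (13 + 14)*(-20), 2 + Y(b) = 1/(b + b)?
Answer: I*√3027/2 ≈ 27.509*I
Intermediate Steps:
Y(b) = -2 + 1/(2*b) (Y(b) = -2 + 1/(b + b) = -2 + 1/(2*b))
n = -540 (n = 27*(-20) = -540)
√((-34 + Y(-4))*6 + n) = √((-34 + (-2 + (½)/(-4)))*6 - 540) = √((-34 + (-2 + (½)*(-¼)))*6 - 540) = √((-34 + (-2 - ⅛))*6 - 540) = √((-34 - 17/8)*6 - 540) = √(-289/8*6 - 540) = √(-867/4 - 540) = √(-3027/4) = I*√3027/2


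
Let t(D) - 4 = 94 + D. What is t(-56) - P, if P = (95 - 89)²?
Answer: 6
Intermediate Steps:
t(D) = 98 + D (t(D) = 4 + (94 + D) = 98 + D)
P = 36 (P = 6² = 36)
t(-56) - P = (98 - 56) - 1*36 = 42 - 36 = 6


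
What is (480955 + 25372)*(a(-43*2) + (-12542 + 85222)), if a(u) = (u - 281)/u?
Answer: 3164972608969/86 ≈ 3.6802e+10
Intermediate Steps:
a(u) = (-281 + u)/u
(480955 + 25372)*(a(-43*2) + (-12542 + 85222)) = (480955 + 25372)*((-281 - 43*2)/((-43*2)) + (-12542 + 85222)) = 506327*((-281 - 86)/(-86) + 72680) = 506327*(-1/86*(-367) + 72680) = 506327*(367/86 + 72680) = 506327*(6250847/86) = 3164972608969/86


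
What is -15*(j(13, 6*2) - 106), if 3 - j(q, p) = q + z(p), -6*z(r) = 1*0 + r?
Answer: 1710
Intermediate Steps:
z(r) = -r/6 (z(r) = -(1*0 + r)/6 = -(0 + r)/6 = -r/6)
j(q, p) = 3 - q + p/6 (j(q, p) = 3 - (q - p/6) = 3 + (-q + p/6) = 3 - q + p/6)
-15*(j(13, 6*2) - 106) = -15*((3 - 1*13 + (6*2)/6) - 106) = -15*((3 - 13 + (1/6)*12) - 106) = -15*((3 - 13 + 2) - 106) = -15*(-8 - 106) = -15*(-114) = 1710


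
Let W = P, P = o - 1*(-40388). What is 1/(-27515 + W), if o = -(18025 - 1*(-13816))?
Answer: -1/18968 ≈ -5.2720e-5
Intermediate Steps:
o = -31841 (o = -(18025 + 13816) = -1*31841 = -31841)
P = 8547 (P = -31841 - 1*(-40388) = -31841 + 40388 = 8547)
W = 8547
1/(-27515 + W) = 1/(-27515 + 8547) = 1/(-18968) = -1/18968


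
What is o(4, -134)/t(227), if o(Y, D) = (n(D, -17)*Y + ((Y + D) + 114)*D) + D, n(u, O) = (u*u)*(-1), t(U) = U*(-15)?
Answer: 69814/3405 ≈ 20.503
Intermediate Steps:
t(U) = -15*U
n(u, O) = -u² (n(u, O) = u²*(-1) = -u²)
o(Y, D) = D + D*(114 + D + Y) - Y*D² (o(Y, D) = ((-D²)*Y + ((Y + D) + 114)*D) + D = (-Y*D² + ((D + Y) + 114)*D) + D = (-Y*D² + (114 + D + Y)*D) + D = (-Y*D² + D*(114 + D + Y)) + D = (D*(114 + D + Y) - Y*D²) + D = D + D*(114 + D + Y) - Y*D²)
o(4, -134)/t(227) = (-134*(115 - 134 + 4 - 1*(-134)*4))/((-15*227)) = -134*(115 - 134 + 4 + 536)/(-3405) = -134*521*(-1/3405) = -69814*(-1/3405) = 69814/3405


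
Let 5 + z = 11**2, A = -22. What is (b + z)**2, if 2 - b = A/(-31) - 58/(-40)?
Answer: 5158256041/384400 ≈ 13419.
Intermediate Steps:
z = 116 (z = -5 + 11**2 = -5 + 121 = 116)
b = -99/620 (b = 2 - (-22/(-31) - 58/(-40)) = 2 - (-22*(-1/31) - 58*(-1/40)) = 2 - (22/31 + 29/20) = 2 - 1*1339/620 = 2 - 1339/620 = -99/620 ≈ -0.15968)
(b + z)**2 = (-99/620 + 116)**2 = (71821/620)**2 = 5158256041/384400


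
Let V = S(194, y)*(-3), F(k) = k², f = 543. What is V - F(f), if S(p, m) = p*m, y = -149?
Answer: -208131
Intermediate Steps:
S(p, m) = m*p
V = 86718 (V = -149*194*(-3) = -28906*(-3) = 86718)
V - F(f) = 86718 - 1*543² = 86718 - 1*294849 = 86718 - 294849 = -208131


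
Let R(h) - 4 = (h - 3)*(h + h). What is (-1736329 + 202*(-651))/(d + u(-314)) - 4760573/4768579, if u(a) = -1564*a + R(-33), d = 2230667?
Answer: -21875381296088/12990291102797 ≈ -1.6840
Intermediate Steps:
R(h) = 4 + 2*h*(-3 + h) (R(h) = 4 + (h - 3)*(h + h) = 4 + (-3 + h)*(2*h) = 4 + 2*h*(-3 + h))
u(a) = 2380 - 1564*a (u(a) = -1564*a + (4 - 6*(-33) + 2*(-33)²) = -1564*a + (4 + 198 + 2*1089) = -1564*a + (4 + 198 + 2178) = -1564*a + 2380 = 2380 - 1564*a)
(-1736329 + 202*(-651))/(d + u(-314)) - 4760573/4768579 = (-1736329 + 202*(-651))/(2230667 + (2380 - 1564*(-314))) - 4760573/4768579 = (-1736329 - 131502)/(2230667 + (2380 + 491096)) - 4760573/4768579 = -1867831/(2230667 + 493476) - 1*4760573/4768579 = -1867831/2724143 - 4760573/4768579 = -21875381296088/12990291102797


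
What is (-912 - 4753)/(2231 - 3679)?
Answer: 5665/1448 ≈ 3.9123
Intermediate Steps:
(-912 - 4753)/(2231 - 3679) = -5665/(-1448) = -5665*(-1/1448) = 5665/1448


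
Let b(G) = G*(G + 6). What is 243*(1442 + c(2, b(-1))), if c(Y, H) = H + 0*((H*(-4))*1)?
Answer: 349191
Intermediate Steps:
b(G) = G*(6 + G)
c(Y, H) = H (c(Y, H) = H + 0*(-4*H*1) = H + 0*(-4*H) = H + 0 = H)
243*(1442 + c(2, b(-1))) = 243*(1442 - (6 - 1)) = 243*(1442 - 1*5) = 243*(1442 - 5) = 243*1437 = 349191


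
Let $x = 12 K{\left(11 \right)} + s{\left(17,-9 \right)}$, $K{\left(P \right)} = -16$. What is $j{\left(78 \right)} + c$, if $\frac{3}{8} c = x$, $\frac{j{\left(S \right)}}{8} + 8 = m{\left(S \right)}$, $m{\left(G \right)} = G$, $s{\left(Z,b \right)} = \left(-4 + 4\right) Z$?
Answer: $48$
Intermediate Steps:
$s{\left(Z,b \right)} = 0$ ($s{\left(Z,b \right)} = 0 Z = 0$)
$j{\left(S \right)} = -64 + 8 S$
$x = -192$ ($x = 12 \left(-16\right) + 0 = -192 + 0 = -192$)
$c = -512$ ($c = \frac{8}{3} \left(-192\right) = -512$)
$j{\left(78 \right)} + c = \left(-64 + 8 \cdot 78\right) - 512 = \left(-64 + 624\right) - 512 = 560 - 512 = 48$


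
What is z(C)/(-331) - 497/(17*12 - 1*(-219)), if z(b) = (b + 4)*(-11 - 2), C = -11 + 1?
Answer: -197501/140013 ≈ -1.4106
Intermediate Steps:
C = -10
z(b) = -52 - 13*b (z(b) = (4 + b)*(-13) = -52 - 13*b)
z(C)/(-331) - 497/(17*12 - 1*(-219)) = (-52 - 13*(-10))/(-331) - 497/(17*12 - 1*(-219)) = (-52 + 130)*(-1/331) - 497/(204 + 219) = 78*(-1/331) - 497/423 = -78/331 - 497*1/423 = -78/331 - 497/423 = -197501/140013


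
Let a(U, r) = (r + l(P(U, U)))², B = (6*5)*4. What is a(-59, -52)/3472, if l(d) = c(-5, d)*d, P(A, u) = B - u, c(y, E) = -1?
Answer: 7623/496 ≈ 15.369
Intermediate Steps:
B = 120 (B = 30*4 = 120)
P(A, u) = 120 - u
l(d) = -d
a(U, r) = (-120 + U + r)² (a(U, r) = (r - (120 - U))² = (r + (-120 + U))² = (-120 + U + r)²)
a(-59, -52)/3472 = (-120 - 59 - 52)²/3472 = (-231)²*(1/3472) = 53361*(1/3472) = 7623/496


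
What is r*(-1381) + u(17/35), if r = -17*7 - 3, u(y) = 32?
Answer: 168514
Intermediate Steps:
r = -122 (r = -119 - 3 = -122)
r*(-1381) + u(17/35) = -122*(-1381) + 32 = 168482 + 32 = 168514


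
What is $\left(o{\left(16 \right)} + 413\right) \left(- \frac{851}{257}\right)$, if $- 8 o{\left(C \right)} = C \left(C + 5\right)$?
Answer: $- \frac{315721}{257} \approx -1228.5$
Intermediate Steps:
$o{\left(C \right)} = - \frac{C \left(5 + C\right)}{8}$ ($o{\left(C \right)} = - \frac{C \left(C + 5\right)}{8} = - \frac{C \left(5 + C\right)}{8}$)
$\left(o{\left(16 \right)} + 413\right) \left(- \frac{851}{257}\right) = \left(\left(- \frac{1}{8}\right) 16 \left(5 + 16\right) + 413\right) \left(- \frac{851}{257}\right) = \left(\left(- \frac{1}{8}\right) 16 \cdot 21 + 413\right) \left(\left(-851\right) \frac{1}{257}\right) = \left(-42 + 413\right) \left(- \frac{851}{257}\right) = 371 \left(- \frac{851}{257}\right) = - \frac{315721}{257}$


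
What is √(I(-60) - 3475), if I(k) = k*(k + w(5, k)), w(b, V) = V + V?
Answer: 5*√293 ≈ 85.586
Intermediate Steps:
w(b, V) = 2*V
I(k) = 3*k² (I(k) = k*(k + 2*k) = k*(3*k) = 3*k²)
√(I(-60) - 3475) = √(3*(-60)² - 3475) = √(3*3600 - 3475) = √(10800 - 3475) = √7325 = 5*√293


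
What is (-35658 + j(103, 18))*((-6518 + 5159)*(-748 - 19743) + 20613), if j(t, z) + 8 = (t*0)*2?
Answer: -993935879412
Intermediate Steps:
j(t, z) = -8 (j(t, z) = -8 + (t*0)*2 = -8 + 0*2 = -8 + 0 = -8)
(-35658 + j(103, 18))*((-6518 + 5159)*(-748 - 19743) + 20613) = (-35658 - 8)*((-6518 + 5159)*(-748 - 19743) + 20613) = -35666*(-1359*(-20491) + 20613) = -35666*(27847269 + 20613) = -35666*27867882 = -993935879412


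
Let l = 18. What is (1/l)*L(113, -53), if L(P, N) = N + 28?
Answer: -25/18 ≈ -1.3889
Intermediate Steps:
L(P, N) = 28 + N
(1/l)*L(113, -53) = (1/18)*(28 - 53) = (1*(1/18))*(-25) = (1/18)*(-25) = -25/18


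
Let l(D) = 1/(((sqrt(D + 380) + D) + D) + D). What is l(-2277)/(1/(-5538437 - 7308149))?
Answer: 43877514483/23332229 + 6423293*I*sqrt(1897)/23332229 ≈ 1880.6 + 11.99*I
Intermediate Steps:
l(D) = 1/(sqrt(380 + D) + 3*D) (l(D) = 1/(((sqrt(380 + D) + D) + D) + D) = 1/(((D + sqrt(380 + D)) + D) + D) = 1/((sqrt(380 + D) + 2*D) + D) = 1/(sqrt(380 + D) + 3*D))
l(-2277)/(1/(-5538437 - 7308149)) = 1/((sqrt(380 - 2277) + 3*(-2277))*(1/(-5538437 - 7308149))) = 1/((sqrt(-1897) - 6831)*(1/(-12846586))) = 1/((I*sqrt(1897) - 6831)*(-1/12846586)) = -12846586/(-6831 + I*sqrt(1897))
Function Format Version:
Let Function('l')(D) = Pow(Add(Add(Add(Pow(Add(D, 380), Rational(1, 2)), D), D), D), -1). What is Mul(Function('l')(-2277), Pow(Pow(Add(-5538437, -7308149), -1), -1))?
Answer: Add(Rational(43877514483, 23332229), Mul(Rational(6423293, 23332229), I, Pow(1897, Rational(1, 2)))) ≈ Add(1880.6, Mul(11.990, I))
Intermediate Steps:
Function('l')(D) = Pow(Add(Pow(Add(380, D), Rational(1, 2)), Mul(3, D)), -1) (Function('l')(D) = Pow(Add(Add(Add(Pow(Add(380, D), Rational(1, 2)), D), D), D), -1) = Pow(Add(Add(Add(D, Pow(Add(380, D), Rational(1, 2))), D), D), -1) = Pow(Add(Add(Pow(Add(380, D), Rational(1, 2)), Mul(2, D)), D), -1) = Pow(Add(Pow(Add(380, D), Rational(1, 2)), Mul(3, D)), -1))
Mul(Function('l')(-2277), Pow(Pow(Add(-5538437, -7308149), -1), -1)) = Mul(Pow(Add(Pow(Add(380, -2277), Rational(1, 2)), Mul(3, -2277)), -1), Pow(Pow(Add(-5538437, -7308149), -1), -1)) = Mul(Pow(Add(Pow(-1897, Rational(1, 2)), -6831), -1), Pow(Pow(-12846586, -1), -1)) = Mul(Pow(Add(Mul(I, Pow(1897, Rational(1, 2))), -6831), -1), Pow(Rational(-1, 12846586), -1)) = Mul(Pow(Add(-6831, Mul(I, Pow(1897, Rational(1, 2)))), -1), -12846586) = Mul(-12846586, Pow(Add(-6831, Mul(I, Pow(1897, Rational(1, 2)))), -1))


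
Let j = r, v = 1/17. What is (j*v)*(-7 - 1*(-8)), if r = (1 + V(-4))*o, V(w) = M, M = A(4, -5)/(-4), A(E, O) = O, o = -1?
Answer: -9/68 ≈ -0.13235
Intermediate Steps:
v = 1/17 ≈ 0.058824
M = 5/4 (M = -5/(-4) = -5*(-¼) = 5/4 ≈ 1.2500)
V(w) = 5/4
r = -9/4 (r = (1 + 5/4)*(-1) = (9/4)*(-1) = -9/4 ≈ -2.2500)
j = -9/4 ≈ -2.2500
(j*v)*(-7 - 1*(-8)) = (-9/4*1/17)*(-7 - 1*(-8)) = -9*(-7 + 8)/68 = -9/68*1 = -9/68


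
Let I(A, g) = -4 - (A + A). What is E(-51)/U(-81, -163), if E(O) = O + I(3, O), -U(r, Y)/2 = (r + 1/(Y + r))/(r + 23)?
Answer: 431636/19765 ≈ 21.838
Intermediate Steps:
I(A, g) = -4 - 2*A
U(r, Y) = -2*(r + 1/(Y + r))/(23 + r) (U(r, Y) = -2*(r + 1/(Y + r))/(r + 23) = -2*(r + 1/(Y + r))/(23 + r))
E(O) = -10 + O (E(O) = O + (-4 - 2*3) = O + (-4 - 6) = O - 10 = -10 + O)
E(-51)/U(-81, -163) = (-10 - 51)/((2*(-1 - 1*(-81)**2 - 1*(-163)*(-81))/((-81)**2 + 23*(-163) + 23*(-81) - 163*(-81)))) = -61*(6561 - 3749 - 1863 + 13203)/(2*(-1 - 1*6561 - 13203)) = -61*7076/(-1 - 6561 - 13203) = -61/(2*(1/14152)*(-19765)) = -61/(-19765/7076) = -61*(-7076/19765) = 431636/19765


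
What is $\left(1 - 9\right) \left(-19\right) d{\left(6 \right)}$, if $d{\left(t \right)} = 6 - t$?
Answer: $0$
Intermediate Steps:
$\left(1 - 9\right) \left(-19\right) d{\left(6 \right)} = \left(1 - 9\right) \left(-19\right) \left(6 - 6\right) = \left(-8\right) \left(-19\right) \left(6 - 6\right) = 152 \cdot 0 = 0$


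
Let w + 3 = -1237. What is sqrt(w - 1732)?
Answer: 2*I*sqrt(743) ≈ 54.516*I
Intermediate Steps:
w = -1240 (w = -3 - 1237 = -1240)
sqrt(w - 1732) = sqrt(-1240 - 1732) = sqrt(-2972) = 2*I*sqrt(743)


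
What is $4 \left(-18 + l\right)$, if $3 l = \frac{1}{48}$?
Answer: $- \frac{2591}{36} \approx -71.972$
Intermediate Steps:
$l = \frac{1}{144}$ ($l = \frac{1}{3 \cdot 48} = \frac{1}{3} \cdot \frac{1}{48} = \frac{1}{144} \approx 0.0069444$)
$4 \left(-18 + l\right) = 4 \left(-18 + \frac{1}{144}\right) = 4 \left(- \frac{2591}{144}\right) = - \frac{2591}{36}$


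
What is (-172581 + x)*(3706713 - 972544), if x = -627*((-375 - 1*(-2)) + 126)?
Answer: -48427601328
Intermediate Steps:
x = 154869 (x = -627*((-375 + 2) + 126) = -627*(-373 + 126) = -627*(-247) = 154869)
(-172581 + x)*(3706713 - 972544) = (-172581 + 154869)*(3706713 - 972544) = -17712*2734169 = -48427601328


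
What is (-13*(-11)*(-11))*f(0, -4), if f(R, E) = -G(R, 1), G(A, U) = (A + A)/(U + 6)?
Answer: 0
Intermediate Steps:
G(A, U) = 2*A/(6 + U) (G(A, U) = (2*A)/(6 + U) = 2*A/(6 + U))
f(R, E) = -2*R/7 (f(R, E) = -2*R/(6 + 1) = -2*R/7)
(-13*(-11)*(-11))*f(0, -4) = (-13*(-11)*(-11))*(-2/7*0) = (143*(-11))*0 = -1573*0 = 0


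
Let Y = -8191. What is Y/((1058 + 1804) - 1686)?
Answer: -8191/1176 ≈ -6.9651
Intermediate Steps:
Y/((1058 + 1804) - 1686) = -8191/((1058 + 1804) - 1686) = -8191/(2862 - 1686) = -8191/1176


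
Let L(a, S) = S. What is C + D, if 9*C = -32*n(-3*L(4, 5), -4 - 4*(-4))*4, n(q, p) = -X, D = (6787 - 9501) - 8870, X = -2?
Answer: -104512/9 ≈ -11612.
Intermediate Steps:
D = -11584 (D = -2714 - 8870 = -11584)
n(q, p) = 2 (n(q, p) = -1*(-2) = 2)
C = -256/9 (C = (-32*2*4)/9 = (-64*4)/9 = (⅑)*(-256) = -256/9 ≈ -28.444)
C + D = -256/9 - 11584 = -104512/9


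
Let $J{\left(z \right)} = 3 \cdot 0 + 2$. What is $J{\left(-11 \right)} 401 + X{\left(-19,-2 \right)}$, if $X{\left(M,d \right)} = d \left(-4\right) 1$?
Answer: $810$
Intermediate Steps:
$X{\left(M,d \right)} = - 4 d$ ($X{\left(M,d \right)} = - 4 d 1 = - 4 d$)
$J{\left(z \right)} = 2$ ($J{\left(z \right)} = 0 + 2 = 2$)
$J{\left(-11 \right)} 401 + X{\left(-19,-2 \right)} = 2 \cdot 401 - -8 = 802 + 8 = 810$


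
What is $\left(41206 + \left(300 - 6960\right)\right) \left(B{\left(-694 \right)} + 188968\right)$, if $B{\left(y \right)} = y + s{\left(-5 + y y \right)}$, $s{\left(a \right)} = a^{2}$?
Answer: $8013587546995510$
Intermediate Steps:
$B{\left(y \right)} = y + \left(-5 + y^{2}\right)^{2}$ ($B{\left(y \right)} = y + \left(-5 + y y\right)^{2} = y + \left(-5 + y^{2}\right)^{2}$)
$\left(41206 + \left(300 - 6960\right)\right) \left(B{\left(-694 \right)} + 188968\right) = \left(41206 + \left(300 - 6960\right)\right) \left(\left(-694 + \left(-5 + \left(-694\right)^{2}\right)^{2}\right) + 188968\right) = \left(41206 + \left(300 - 6960\right)\right) \left(\left(-694 + \left(-5 + 481636\right)^{2}\right) + 188968\right) = \left(41206 - 6660\right) \left(\left(-694 + 481631^{2}\right) + 188968\right) = 34546 \left(\left(-694 + 231968420161\right) + 188968\right) = 34546 \left(231968419467 + 188968\right) = 34546 \cdot 231968608435 = 8013587546995510$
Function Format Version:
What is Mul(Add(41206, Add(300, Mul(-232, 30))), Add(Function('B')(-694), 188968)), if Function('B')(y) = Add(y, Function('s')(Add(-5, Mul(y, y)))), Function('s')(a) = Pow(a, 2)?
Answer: 8013587546995510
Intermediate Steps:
Function('B')(y) = Add(y, Pow(Add(-5, Pow(y, 2)), 2)) (Function('B')(y) = Add(y, Pow(Add(-5, Mul(y, y)), 2)) = Add(y, Pow(Add(-5, Pow(y, 2)), 2)))
Mul(Add(41206, Add(300, Mul(-232, 30))), Add(Function('B')(-694), 188968)) = Mul(Add(41206, Add(300, Mul(-232, 30))), Add(Add(-694, Pow(Add(-5, Pow(-694, 2)), 2)), 188968)) = Mul(Add(41206, Add(300, -6960)), Add(Add(-694, Pow(Add(-5, 481636), 2)), 188968)) = Mul(Add(41206, -6660), Add(Add(-694, Pow(481631, 2)), 188968)) = Mul(34546, Add(Add(-694, 231968420161), 188968)) = Mul(34546, Add(231968419467, 188968)) = Mul(34546, 231968608435) = 8013587546995510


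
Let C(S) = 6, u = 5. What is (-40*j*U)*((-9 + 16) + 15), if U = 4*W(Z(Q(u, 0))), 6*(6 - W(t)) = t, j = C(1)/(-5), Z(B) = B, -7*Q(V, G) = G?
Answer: 25344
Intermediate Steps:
Q(V, G) = -G/7
j = -6/5 (j = 6/(-5) = 6*(-⅕) = -6/5 ≈ -1.2000)
W(t) = 6 - t/6
U = 24 (U = 4*(6 - (-1)*0/42) = 4*(6 - ⅙*0) = 4*(6 + 0) = 4*6 = 24)
(-40*j*U)*((-9 + 16) + 15) = (-(-48)*24)*((-9 + 16) + 15) = (-40*(-144/5))*(7 + 15) = 1152*22 = 25344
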